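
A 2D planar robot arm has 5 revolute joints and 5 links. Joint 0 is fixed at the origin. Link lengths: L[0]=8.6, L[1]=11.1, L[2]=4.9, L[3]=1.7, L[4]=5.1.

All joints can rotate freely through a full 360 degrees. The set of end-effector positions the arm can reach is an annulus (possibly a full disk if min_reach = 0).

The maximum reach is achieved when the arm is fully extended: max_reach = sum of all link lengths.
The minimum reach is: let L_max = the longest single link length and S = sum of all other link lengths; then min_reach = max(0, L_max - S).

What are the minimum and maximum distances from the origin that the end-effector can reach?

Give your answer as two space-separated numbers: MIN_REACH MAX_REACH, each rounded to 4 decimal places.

Answer: 0.0000 31.4000

Derivation:
Link lengths: [8.6, 11.1, 4.9, 1.7, 5.1]
max_reach = 8.6 + 11.1 + 4.9 + 1.7 + 5.1 = 31.4
L_max = max([8.6, 11.1, 4.9, 1.7, 5.1]) = 11.1
S (sum of others) = 31.4 - 11.1 = 20.3
min_reach = max(0, 11.1 - 20.3) = max(0, -9.2) = 0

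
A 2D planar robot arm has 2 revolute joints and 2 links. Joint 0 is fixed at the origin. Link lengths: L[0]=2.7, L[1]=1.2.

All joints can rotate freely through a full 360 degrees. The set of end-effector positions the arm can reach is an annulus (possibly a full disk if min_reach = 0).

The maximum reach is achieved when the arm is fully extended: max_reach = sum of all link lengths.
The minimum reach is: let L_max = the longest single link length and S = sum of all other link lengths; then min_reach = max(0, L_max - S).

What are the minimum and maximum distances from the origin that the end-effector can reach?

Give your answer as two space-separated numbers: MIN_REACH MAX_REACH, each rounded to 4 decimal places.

Answer: 1.5000 3.9000

Derivation:
Link lengths: [2.7, 1.2]
max_reach = 2.7 + 1.2 = 3.9
L_max = max([2.7, 1.2]) = 2.7
S (sum of others) = 3.9 - 2.7 = 1.2
min_reach = max(0, 2.7 - 1.2) = max(0, 1.5) = 1.5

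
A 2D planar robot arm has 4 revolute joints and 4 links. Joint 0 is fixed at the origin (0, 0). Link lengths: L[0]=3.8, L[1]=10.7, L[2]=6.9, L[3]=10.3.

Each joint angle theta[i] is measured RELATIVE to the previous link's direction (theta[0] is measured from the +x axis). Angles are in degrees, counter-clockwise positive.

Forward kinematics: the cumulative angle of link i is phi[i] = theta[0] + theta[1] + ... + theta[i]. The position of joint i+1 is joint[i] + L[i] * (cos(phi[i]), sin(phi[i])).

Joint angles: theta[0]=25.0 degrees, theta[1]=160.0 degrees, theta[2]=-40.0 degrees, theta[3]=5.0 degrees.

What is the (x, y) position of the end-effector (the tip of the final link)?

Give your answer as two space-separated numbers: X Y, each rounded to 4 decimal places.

Answer: -21.7875 9.7811

Derivation:
joint[0] = (0.0000, 0.0000)  (base)
link 0: phi[0] = 25 = 25 deg
  cos(25 deg) = 0.9063, sin(25 deg) = 0.4226
  joint[1] = (0.0000, 0.0000) + 3.8 * (0.9063, 0.4226) = (0.0000 + 3.4440, 0.0000 + 1.6059) = (3.4440, 1.6059)
link 1: phi[1] = 25 + 160 = 185 deg
  cos(185 deg) = -0.9962, sin(185 deg) = -0.0872
  joint[2] = (3.4440, 1.6059) + 10.7 * (-0.9962, -0.0872) = (3.4440 + -10.6593, 1.6059 + -0.9326) = (-7.2153, 0.6734)
link 2: phi[2] = 25 + 160 + -40 = 145 deg
  cos(145 deg) = -0.8192, sin(145 deg) = 0.5736
  joint[3] = (-7.2153, 0.6734) + 6.9 * (-0.8192, 0.5736) = (-7.2153 + -5.6521, 0.6734 + 3.9577) = (-12.8675, 4.6311)
link 3: phi[3] = 25 + 160 + -40 + 5 = 150 deg
  cos(150 deg) = -0.8660, sin(150 deg) = 0.5000
  joint[4] = (-12.8675, 4.6311) + 10.3 * (-0.8660, 0.5000) = (-12.8675 + -8.9201, 4.6311 + 5.1500) = (-21.7875, 9.7811)
End effector: (-21.7875, 9.7811)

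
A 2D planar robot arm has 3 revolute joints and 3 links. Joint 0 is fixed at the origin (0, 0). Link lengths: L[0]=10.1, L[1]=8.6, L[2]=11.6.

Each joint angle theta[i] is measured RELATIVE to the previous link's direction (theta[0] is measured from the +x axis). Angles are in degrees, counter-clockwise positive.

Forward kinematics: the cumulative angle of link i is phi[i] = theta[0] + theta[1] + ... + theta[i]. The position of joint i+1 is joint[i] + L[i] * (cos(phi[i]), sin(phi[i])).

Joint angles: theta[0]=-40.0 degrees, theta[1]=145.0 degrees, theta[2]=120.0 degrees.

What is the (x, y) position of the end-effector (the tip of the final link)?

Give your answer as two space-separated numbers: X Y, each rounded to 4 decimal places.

joint[0] = (0.0000, 0.0000)  (base)
link 0: phi[0] = -40 = -40 deg
  cos(-40 deg) = 0.7660, sin(-40 deg) = -0.6428
  joint[1] = (0.0000, 0.0000) + 10.1 * (0.7660, -0.6428) = (0.0000 + 7.7370, 0.0000 + -6.4922) = (7.7370, -6.4922)
link 1: phi[1] = -40 + 145 = 105 deg
  cos(105 deg) = -0.2588, sin(105 deg) = 0.9659
  joint[2] = (7.7370, -6.4922) + 8.6 * (-0.2588, 0.9659) = (7.7370 + -2.2258, -6.4922 + 8.3070) = (5.5112, 1.8148)
link 2: phi[2] = -40 + 145 + 120 = 225 deg
  cos(225 deg) = -0.7071, sin(225 deg) = -0.7071
  joint[3] = (5.5112, 1.8148) + 11.6 * (-0.7071, -0.7071) = (5.5112 + -8.2024, 1.8148 + -8.2024) = (-2.6912, -6.3876)
End effector: (-2.6912, -6.3876)

Answer: -2.6912 -6.3876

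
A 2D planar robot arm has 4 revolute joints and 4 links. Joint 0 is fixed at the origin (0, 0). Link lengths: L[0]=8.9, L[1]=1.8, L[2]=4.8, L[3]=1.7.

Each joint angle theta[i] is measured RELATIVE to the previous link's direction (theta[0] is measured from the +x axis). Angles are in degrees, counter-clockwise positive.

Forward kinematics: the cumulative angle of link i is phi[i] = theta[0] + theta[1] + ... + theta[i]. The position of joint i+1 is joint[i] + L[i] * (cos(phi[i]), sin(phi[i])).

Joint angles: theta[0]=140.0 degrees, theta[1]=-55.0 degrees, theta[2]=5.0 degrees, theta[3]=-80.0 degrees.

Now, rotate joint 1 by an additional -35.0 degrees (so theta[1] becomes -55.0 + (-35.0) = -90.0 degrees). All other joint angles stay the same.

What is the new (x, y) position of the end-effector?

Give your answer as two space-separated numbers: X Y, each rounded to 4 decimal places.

Answer: -1.3669 10.3132

Derivation:
joint[0] = (0.0000, 0.0000)  (base)
link 0: phi[0] = 140 = 140 deg
  cos(140 deg) = -0.7660, sin(140 deg) = 0.6428
  joint[1] = (0.0000, 0.0000) + 8.9 * (-0.7660, 0.6428) = (0.0000 + -6.8178, 0.0000 + 5.7208) = (-6.8178, 5.7208)
link 1: phi[1] = 140 + -90 = 50 deg
  cos(50 deg) = 0.6428, sin(50 deg) = 0.7660
  joint[2] = (-6.8178, 5.7208) + 1.8 * (0.6428, 0.7660) = (-6.8178 + 1.1570, 5.7208 + 1.3789) = (-5.6608, 7.0997)
link 2: phi[2] = 140 + -90 + 5 = 55 deg
  cos(55 deg) = 0.5736, sin(55 deg) = 0.8192
  joint[3] = (-5.6608, 7.0997) + 4.8 * (0.5736, 0.8192) = (-5.6608 + 2.7532, 7.0997 + 3.9319) = (-2.9076, 11.0316)
link 3: phi[3] = 140 + -90 + 5 + -80 = -25 deg
  cos(-25 deg) = 0.9063, sin(-25 deg) = -0.4226
  joint[4] = (-2.9076, 11.0316) + 1.7 * (0.9063, -0.4226) = (-2.9076 + 1.5407, 11.0316 + -0.7185) = (-1.3669, 10.3132)
End effector: (-1.3669, 10.3132)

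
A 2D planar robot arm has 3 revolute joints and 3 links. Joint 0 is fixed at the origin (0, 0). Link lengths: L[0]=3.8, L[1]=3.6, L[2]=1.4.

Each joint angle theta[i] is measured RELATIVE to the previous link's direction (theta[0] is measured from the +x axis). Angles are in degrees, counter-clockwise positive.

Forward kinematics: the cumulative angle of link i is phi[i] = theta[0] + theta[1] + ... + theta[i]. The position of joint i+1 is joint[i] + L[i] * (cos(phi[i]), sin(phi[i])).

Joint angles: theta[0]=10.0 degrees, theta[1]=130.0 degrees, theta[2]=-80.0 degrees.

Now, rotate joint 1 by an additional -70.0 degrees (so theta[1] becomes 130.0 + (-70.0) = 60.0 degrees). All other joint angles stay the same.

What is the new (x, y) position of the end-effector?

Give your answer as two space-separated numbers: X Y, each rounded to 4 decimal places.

Answer: 6.3523 3.7996

Derivation:
joint[0] = (0.0000, 0.0000)  (base)
link 0: phi[0] = 10 = 10 deg
  cos(10 deg) = 0.9848, sin(10 deg) = 0.1736
  joint[1] = (0.0000, 0.0000) + 3.8 * (0.9848, 0.1736) = (0.0000 + 3.7423, 0.0000 + 0.6599) = (3.7423, 0.6599)
link 1: phi[1] = 10 + 60 = 70 deg
  cos(70 deg) = 0.3420, sin(70 deg) = 0.9397
  joint[2] = (3.7423, 0.6599) + 3.6 * (0.3420, 0.9397) = (3.7423 + 1.2313, 0.6599 + 3.3829) = (4.9735, 4.0428)
link 2: phi[2] = 10 + 60 + -80 = -10 deg
  cos(-10 deg) = 0.9848, sin(-10 deg) = -0.1736
  joint[3] = (4.9735, 4.0428) + 1.4 * (0.9848, -0.1736) = (4.9735 + 1.3787, 4.0428 + -0.2431) = (6.3523, 3.7996)
End effector: (6.3523, 3.7996)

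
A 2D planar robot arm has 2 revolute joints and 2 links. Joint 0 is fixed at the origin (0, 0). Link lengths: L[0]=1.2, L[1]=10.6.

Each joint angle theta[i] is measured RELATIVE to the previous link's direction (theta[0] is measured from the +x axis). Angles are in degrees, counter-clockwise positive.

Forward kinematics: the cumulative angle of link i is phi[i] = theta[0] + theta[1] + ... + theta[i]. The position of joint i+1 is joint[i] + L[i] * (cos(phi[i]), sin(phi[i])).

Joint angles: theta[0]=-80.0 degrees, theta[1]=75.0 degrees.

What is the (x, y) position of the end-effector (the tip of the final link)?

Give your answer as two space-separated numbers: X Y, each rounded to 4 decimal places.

Answer: 10.7680 -2.1056

Derivation:
joint[0] = (0.0000, 0.0000)  (base)
link 0: phi[0] = -80 = -80 deg
  cos(-80 deg) = 0.1736, sin(-80 deg) = -0.9848
  joint[1] = (0.0000, 0.0000) + 1.2 * (0.1736, -0.9848) = (0.0000 + 0.2084, 0.0000 + -1.1818) = (0.2084, -1.1818)
link 1: phi[1] = -80 + 75 = -5 deg
  cos(-5 deg) = 0.9962, sin(-5 deg) = -0.0872
  joint[2] = (0.2084, -1.1818) + 10.6 * (0.9962, -0.0872) = (0.2084 + 10.5597, -1.1818 + -0.9239) = (10.7680, -2.1056)
End effector: (10.7680, -2.1056)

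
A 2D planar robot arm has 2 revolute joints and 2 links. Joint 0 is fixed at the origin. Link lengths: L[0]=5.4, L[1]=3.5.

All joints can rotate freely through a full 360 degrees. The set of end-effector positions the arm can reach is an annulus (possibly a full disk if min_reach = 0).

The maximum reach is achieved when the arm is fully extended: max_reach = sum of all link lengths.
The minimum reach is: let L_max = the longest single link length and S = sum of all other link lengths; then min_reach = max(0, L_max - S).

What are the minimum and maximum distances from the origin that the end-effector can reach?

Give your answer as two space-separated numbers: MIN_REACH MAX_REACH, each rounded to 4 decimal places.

Link lengths: [5.4, 3.5]
max_reach = 5.4 + 3.5 = 8.9
L_max = max([5.4, 3.5]) = 5.4
S (sum of others) = 8.9 - 5.4 = 3.5
min_reach = max(0, 5.4 - 3.5) = max(0, 1.9) = 1.9

Answer: 1.9000 8.9000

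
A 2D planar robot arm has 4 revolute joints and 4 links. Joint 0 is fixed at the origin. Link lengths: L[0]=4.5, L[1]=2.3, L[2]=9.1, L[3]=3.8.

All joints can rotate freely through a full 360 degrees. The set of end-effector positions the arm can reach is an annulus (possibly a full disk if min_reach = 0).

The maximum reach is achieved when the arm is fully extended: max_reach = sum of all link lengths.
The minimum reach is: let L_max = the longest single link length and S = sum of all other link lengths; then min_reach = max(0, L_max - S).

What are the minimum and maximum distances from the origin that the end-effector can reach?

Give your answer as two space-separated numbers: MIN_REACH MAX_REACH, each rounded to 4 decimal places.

Answer: 0.0000 19.7000

Derivation:
Link lengths: [4.5, 2.3, 9.1, 3.8]
max_reach = 4.5 + 2.3 + 9.1 + 3.8 = 19.7
L_max = max([4.5, 2.3, 9.1, 3.8]) = 9.1
S (sum of others) = 19.7 - 9.1 = 10.6
min_reach = max(0, 9.1 - 10.6) = max(0, -1.5) = 0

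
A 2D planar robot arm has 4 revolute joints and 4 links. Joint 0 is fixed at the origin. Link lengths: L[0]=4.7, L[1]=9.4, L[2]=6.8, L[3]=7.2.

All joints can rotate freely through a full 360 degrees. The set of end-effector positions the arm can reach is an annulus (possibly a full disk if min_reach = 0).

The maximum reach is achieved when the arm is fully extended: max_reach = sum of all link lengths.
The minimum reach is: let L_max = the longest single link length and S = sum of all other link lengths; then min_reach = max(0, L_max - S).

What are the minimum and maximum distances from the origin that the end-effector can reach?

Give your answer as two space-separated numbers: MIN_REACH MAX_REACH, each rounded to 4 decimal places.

Answer: 0.0000 28.1000

Derivation:
Link lengths: [4.7, 9.4, 6.8, 7.2]
max_reach = 4.7 + 9.4 + 6.8 + 7.2 = 28.1
L_max = max([4.7, 9.4, 6.8, 7.2]) = 9.4
S (sum of others) = 28.1 - 9.4 = 18.7
min_reach = max(0, 9.4 - 18.7) = max(0, -9.3) = 0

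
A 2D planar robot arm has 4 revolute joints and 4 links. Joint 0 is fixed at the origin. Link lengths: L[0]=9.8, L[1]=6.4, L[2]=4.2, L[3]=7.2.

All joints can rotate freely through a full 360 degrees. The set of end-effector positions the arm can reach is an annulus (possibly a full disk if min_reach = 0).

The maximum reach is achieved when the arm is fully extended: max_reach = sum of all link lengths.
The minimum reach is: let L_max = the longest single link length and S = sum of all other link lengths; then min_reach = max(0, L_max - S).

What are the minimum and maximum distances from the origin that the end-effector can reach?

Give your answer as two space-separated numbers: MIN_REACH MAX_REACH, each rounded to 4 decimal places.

Link lengths: [9.8, 6.4, 4.2, 7.2]
max_reach = 9.8 + 6.4 + 4.2 + 7.2 = 27.6
L_max = max([9.8, 6.4, 4.2, 7.2]) = 9.8
S (sum of others) = 27.6 - 9.8 = 17.8
min_reach = max(0, 9.8 - 17.8) = max(0, -8) = 0

Answer: 0.0000 27.6000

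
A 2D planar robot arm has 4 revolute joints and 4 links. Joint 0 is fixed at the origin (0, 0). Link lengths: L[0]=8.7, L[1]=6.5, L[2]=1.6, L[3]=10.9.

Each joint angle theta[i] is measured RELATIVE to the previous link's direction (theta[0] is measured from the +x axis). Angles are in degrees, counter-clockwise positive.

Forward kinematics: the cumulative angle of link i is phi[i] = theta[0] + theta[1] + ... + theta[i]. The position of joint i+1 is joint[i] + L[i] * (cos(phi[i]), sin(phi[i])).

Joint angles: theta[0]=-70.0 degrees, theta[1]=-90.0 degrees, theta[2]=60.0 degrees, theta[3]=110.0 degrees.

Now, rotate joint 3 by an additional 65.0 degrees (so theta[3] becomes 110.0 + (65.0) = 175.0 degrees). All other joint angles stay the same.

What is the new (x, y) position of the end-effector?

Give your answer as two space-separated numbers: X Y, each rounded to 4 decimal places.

Answer: -0.5891 -1.4456

Derivation:
joint[0] = (0.0000, 0.0000)  (base)
link 0: phi[0] = -70 = -70 deg
  cos(-70 deg) = 0.3420, sin(-70 deg) = -0.9397
  joint[1] = (0.0000, 0.0000) + 8.7 * (0.3420, -0.9397) = (0.0000 + 2.9756, 0.0000 + -8.1753) = (2.9756, -8.1753)
link 1: phi[1] = -70 + -90 = -160 deg
  cos(-160 deg) = -0.9397, sin(-160 deg) = -0.3420
  joint[2] = (2.9756, -8.1753) + 6.5 * (-0.9397, -0.3420) = (2.9756 + -6.1080, -8.1753 + -2.2231) = (-3.1324, -10.3985)
link 2: phi[2] = -70 + -90 + 60 = -100 deg
  cos(-100 deg) = -0.1736, sin(-100 deg) = -0.9848
  joint[3] = (-3.1324, -10.3985) + 1.6 * (-0.1736, -0.9848) = (-3.1324 + -0.2778, -10.3985 + -1.5757) = (-3.4103, -11.9741)
link 3: phi[3] = -70 + -90 + 60 + 175 = 75 deg
  cos(75 deg) = 0.2588, sin(75 deg) = 0.9659
  joint[4] = (-3.4103, -11.9741) + 10.9 * (0.2588, 0.9659) = (-3.4103 + 2.8211, -11.9741 + 10.5286) = (-0.5891, -1.4456)
End effector: (-0.5891, -1.4456)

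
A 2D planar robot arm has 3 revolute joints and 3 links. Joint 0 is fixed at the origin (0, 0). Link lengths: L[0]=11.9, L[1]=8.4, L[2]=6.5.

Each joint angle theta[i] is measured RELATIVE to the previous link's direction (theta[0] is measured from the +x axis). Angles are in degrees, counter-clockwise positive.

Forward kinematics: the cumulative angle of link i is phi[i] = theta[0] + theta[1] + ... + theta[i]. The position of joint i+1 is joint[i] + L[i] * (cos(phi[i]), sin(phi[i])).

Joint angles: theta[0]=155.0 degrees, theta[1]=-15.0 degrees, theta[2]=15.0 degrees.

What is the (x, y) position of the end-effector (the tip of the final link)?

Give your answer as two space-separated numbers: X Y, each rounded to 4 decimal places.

joint[0] = (0.0000, 0.0000)  (base)
link 0: phi[0] = 155 = 155 deg
  cos(155 deg) = -0.9063, sin(155 deg) = 0.4226
  joint[1] = (0.0000, 0.0000) + 11.9 * (-0.9063, 0.4226) = (0.0000 + -10.7851, 0.0000 + 5.0292) = (-10.7851, 5.0292)
link 1: phi[1] = 155 + -15 = 140 deg
  cos(140 deg) = -0.7660, sin(140 deg) = 0.6428
  joint[2] = (-10.7851, 5.0292) + 8.4 * (-0.7660, 0.6428) = (-10.7851 + -6.4348, 5.0292 + 5.3994) = (-17.2198, 10.4286)
link 2: phi[2] = 155 + -15 + 15 = 155 deg
  cos(155 deg) = -0.9063, sin(155 deg) = 0.4226
  joint[3] = (-17.2198, 10.4286) + 6.5 * (-0.9063, 0.4226) = (-17.2198 + -5.8910, 10.4286 + 2.7470) = (-23.1108, 13.1756)
End effector: (-23.1108, 13.1756)

Answer: -23.1108 13.1756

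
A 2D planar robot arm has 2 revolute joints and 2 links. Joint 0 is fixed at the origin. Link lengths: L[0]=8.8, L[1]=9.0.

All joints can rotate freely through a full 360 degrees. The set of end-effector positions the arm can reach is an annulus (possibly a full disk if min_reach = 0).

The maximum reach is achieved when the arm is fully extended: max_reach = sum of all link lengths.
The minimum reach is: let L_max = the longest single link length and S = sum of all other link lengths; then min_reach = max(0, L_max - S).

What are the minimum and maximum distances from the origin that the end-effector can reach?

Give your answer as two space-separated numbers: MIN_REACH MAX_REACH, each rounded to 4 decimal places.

Link lengths: [8.8, 9.0]
max_reach = 8.8 + 9 = 17.8
L_max = max([8.8, 9.0]) = 9
S (sum of others) = 17.8 - 9 = 8.8
min_reach = max(0, 9 - 8.8) = max(0, 0.2) = 0.2

Answer: 0.2000 17.8000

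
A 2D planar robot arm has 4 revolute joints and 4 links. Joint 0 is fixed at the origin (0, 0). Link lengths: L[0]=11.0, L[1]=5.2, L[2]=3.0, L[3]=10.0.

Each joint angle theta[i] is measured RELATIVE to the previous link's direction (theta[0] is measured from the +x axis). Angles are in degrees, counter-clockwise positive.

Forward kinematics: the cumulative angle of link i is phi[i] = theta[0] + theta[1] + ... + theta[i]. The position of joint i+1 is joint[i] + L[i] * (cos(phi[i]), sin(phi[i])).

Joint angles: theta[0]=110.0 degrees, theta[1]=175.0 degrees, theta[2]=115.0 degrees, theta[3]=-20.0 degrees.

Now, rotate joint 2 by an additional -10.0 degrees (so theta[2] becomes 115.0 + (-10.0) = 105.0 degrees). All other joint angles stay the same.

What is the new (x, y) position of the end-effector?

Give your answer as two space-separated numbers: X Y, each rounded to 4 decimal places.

Answer: 10.0298 8.5503

Derivation:
joint[0] = (0.0000, 0.0000)  (base)
link 0: phi[0] = 110 = 110 deg
  cos(110 deg) = -0.3420, sin(110 deg) = 0.9397
  joint[1] = (0.0000, 0.0000) + 11 * (-0.3420, 0.9397) = (0.0000 + -3.7622, 0.0000 + 10.3366) = (-3.7622, 10.3366)
link 1: phi[1] = 110 + 175 = 285 deg
  cos(285 deg) = 0.2588, sin(285 deg) = -0.9659
  joint[2] = (-3.7622, 10.3366) + 5.2 * (0.2588, -0.9659) = (-3.7622 + 1.3459, 10.3366 + -5.0228) = (-2.4164, 5.3138)
link 2: phi[2] = 110 + 175 + 105 = 390 deg
  cos(390 deg) = 0.8660, sin(390 deg) = 0.5000
  joint[3] = (-2.4164, 5.3138) + 3 * (0.8660, 0.5000) = (-2.4164 + 2.5981, 5.3138 + 1.5000) = (0.1817, 6.8138)
link 3: phi[3] = 110 + 175 + 105 + -20 = 370 deg
  cos(370 deg) = 0.9848, sin(370 deg) = 0.1736
  joint[4] = (0.1817, 6.8138) + 10 * (0.9848, 0.1736) = (0.1817 + 9.8481, 6.8138 + 1.7365) = (10.0298, 8.5503)
End effector: (10.0298, 8.5503)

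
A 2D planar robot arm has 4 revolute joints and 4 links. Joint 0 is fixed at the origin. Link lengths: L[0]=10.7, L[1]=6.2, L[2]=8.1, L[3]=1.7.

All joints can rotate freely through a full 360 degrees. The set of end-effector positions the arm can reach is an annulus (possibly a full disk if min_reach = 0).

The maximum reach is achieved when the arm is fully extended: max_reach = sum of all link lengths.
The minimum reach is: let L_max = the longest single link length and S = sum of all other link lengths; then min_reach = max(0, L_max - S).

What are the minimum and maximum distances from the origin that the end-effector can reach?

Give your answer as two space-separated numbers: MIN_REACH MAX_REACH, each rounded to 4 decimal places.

Answer: 0.0000 26.7000

Derivation:
Link lengths: [10.7, 6.2, 8.1, 1.7]
max_reach = 10.7 + 6.2 + 8.1 + 1.7 = 26.7
L_max = max([10.7, 6.2, 8.1, 1.7]) = 10.7
S (sum of others) = 26.7 - 10.7 = 16
min_reach = max(0, 10.7 - 16) = max(0, -5.3) = 0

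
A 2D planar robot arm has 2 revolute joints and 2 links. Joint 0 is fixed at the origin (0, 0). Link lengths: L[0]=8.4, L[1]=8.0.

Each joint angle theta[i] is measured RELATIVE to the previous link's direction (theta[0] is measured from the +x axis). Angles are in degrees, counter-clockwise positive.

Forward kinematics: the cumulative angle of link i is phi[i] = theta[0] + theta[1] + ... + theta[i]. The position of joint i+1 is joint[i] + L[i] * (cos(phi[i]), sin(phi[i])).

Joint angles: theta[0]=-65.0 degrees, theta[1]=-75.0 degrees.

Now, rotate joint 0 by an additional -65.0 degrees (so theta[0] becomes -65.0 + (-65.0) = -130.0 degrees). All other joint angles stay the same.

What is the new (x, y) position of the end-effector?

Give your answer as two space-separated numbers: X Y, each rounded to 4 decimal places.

joint[0] = (0.0000, 0.0000)  (base)
link 0: phi[0] = -130 = -130 deg
  cos(-130 deg) = -0.6428, sin(-130 deg) = -0.7660
  joint[1] = (0.0000, 0.0000) + 8.4 * (-0.6428, -0.7660) = (0.0000 + -5.3994, 0.0000 + -6.4348) = (-5.3994, -6.4348)
link 1: phi[1] = -130 + -75 = -205 deg
  cos(-205 deg) = -0.9063, sin(-205 deg) = 0.4226
  joint[2] = (-5.3994, -6.4348) + 8 * (-0.9063, 0.4226) = (-5.3994 + -7.2505, -6.4348 + 3.3809) = (-12.6499, -3.0538)
End effector: (-12.6499, -3.0538)

Answer: -12.6499 -3.0538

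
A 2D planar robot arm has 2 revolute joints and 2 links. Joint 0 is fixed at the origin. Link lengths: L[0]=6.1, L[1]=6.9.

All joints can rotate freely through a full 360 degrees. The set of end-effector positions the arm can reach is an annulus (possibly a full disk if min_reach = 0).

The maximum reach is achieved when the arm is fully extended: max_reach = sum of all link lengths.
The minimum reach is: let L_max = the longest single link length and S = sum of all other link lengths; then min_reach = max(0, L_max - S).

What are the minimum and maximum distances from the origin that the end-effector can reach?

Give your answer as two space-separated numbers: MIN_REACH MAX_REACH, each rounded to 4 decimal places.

Link lengths: [6.1, 6.9]
max_reach = 6.1 + 6.9 = 13
L_max = max([6.1, 6.9]) = 6.9
S (sum of others) = 13 - 6.9 = 6.1
min_reach = max(0, 6.9 - 6.1) = max(0, 0.8) = 0.8

Answer: 0.8000 13.0000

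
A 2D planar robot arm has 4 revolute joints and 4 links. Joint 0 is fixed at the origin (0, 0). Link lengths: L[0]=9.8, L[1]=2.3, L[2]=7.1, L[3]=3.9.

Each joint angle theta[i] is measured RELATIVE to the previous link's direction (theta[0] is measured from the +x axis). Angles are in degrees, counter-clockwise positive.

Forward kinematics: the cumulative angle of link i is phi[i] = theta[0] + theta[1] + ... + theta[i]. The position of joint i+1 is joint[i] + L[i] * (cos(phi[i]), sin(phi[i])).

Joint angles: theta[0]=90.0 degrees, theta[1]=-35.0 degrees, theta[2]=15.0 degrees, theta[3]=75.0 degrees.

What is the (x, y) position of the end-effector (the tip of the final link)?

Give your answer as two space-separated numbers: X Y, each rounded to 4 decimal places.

joint[0] = (0.0000, 0.0000)  (base)
link 0: phi[0] = 90 = 90 deg
  cos(90 deg) = 0.0000, sin(90 deg) = 1.0000
  joint[1] = (0.0000, 0.0000) + 9.8 * (0.0000, 1.0000) = (0.0000 + 0.0000, 0.0000 + 9.8000) = (0.0000, 9.8000)
link 1: phi[1] = 90 + -35 = 55 deg
  cos(55 deg) = 0.5736, sin(55 deg) = 0.8192
  joint[2] = (0.0000, 9.8000) + 2.3 * (0.5736, 0.8192) = (0.0000 + 1.3192, 9.8000 + 1.8840) = (1.3192, 11.6840)
link 2: phi[2] = 90 + -35 + 15 = 70 deg
  cos(70 deg) = 0.3420, sin(70 deg) = 0.9397
  joint[3] = (1.3192, 11.6840) + 7.1 * (0.3420, 0.9397) = (1.3192 + 2.4283, 11.6840 + 6.6718) = (3.7476, 18.3559)
link 3: phi[3] = 90 + -35 + 15 + 75 = 145 deg
  cos(145 deg) = -0.8192, sin(145 deg) = 0.5736
  joint[4] = (3.7476, 18.3559) + 3.9 * (-0.8192, 0.5736) = (3.7476 + -3.1947, 18.3559 + 2.2369) = (0.5529, 20.5928)
End effector: (0.5529, 20.5928)

Answer: 0.5529 20.5928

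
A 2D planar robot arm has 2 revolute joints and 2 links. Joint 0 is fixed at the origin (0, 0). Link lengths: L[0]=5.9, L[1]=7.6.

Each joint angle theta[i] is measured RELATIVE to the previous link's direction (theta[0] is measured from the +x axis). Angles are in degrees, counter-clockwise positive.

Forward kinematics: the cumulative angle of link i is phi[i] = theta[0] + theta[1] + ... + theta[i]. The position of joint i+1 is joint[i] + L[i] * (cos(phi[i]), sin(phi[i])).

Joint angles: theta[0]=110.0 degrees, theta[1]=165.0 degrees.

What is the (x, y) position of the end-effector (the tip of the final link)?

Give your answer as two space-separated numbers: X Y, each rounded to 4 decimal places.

joint[0] = (0.0000, 0.0000)  (base)
link 0: phi[0] = 110 = 110 deg
  cos(110 deg) = -0.3420, sin(110 deg) = 0.9397
  joint[1] = (0.0000, 0.0000) + 5.9 * (-0.3420, 0.9397) = (0.0000 + -2.0179, 0.0000 + 5.5442) = (-2.0179, 5.5442)
link 1: phi[1] = 110 + 165 = 275 deg
  cos(275 deg) = 0.0872, sin(275 deg) = -0.9962
  joint[2] = (-2.0179, 5.5442) + 7.6 * (0.0872, -0.9962) = (-2.0179 + 0.6624, 5.5442 + -7.5711) = (-1.3555, -2.0269)
End effector: (-1.3555, -2.0269)

Answer: -1.3555 -2.0269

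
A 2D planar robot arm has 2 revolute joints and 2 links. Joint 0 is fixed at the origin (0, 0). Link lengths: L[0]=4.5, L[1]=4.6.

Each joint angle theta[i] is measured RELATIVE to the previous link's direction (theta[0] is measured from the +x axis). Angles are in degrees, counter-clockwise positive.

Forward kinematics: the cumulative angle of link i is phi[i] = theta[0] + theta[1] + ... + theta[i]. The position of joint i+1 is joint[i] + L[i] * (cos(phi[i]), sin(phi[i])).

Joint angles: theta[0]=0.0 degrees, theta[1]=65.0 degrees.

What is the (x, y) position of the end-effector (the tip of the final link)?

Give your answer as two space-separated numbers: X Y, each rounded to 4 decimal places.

joint[0] = (0.0000, 0.0000)  (base)
link 0: phi[0] = 0 = 0 deg
  cos(0 deg) = 1.0000, sin(0 deg) = 0.0000
  joint[1] = (0.0000, 0.0000) + 4.5 * (1.0000, 0.0000) = (0.0000 + 4.5000, 0.0000 + 0.0000) = (4.5000, 0.0000)
link 1: phi[1] = 0 + 65 = 65 deg
  cos(65 deg) = 0.4226, sin(65 deg) = 0.9063
  joint[2] = (4.5000, 0.0000) + 4.6 * (0.4226, 0.9063) = (4.5000 + 1.9440, 0.0000 + 4.1690) = (6.4440, 4.1690)
End effector: (6.4440, 4.1690)

Answer: 6.4440 4.1690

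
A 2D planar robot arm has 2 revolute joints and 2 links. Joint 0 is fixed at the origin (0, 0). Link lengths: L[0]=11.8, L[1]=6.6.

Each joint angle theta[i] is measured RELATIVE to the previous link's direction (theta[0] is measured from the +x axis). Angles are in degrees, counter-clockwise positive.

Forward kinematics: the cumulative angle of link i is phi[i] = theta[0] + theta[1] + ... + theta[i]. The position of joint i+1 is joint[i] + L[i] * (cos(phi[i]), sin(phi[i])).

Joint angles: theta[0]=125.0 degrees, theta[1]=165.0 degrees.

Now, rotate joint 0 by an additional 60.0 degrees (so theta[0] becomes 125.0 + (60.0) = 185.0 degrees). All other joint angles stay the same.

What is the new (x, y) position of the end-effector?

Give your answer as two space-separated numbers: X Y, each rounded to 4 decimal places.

joint[0] = (0.0000, 0.0000)  (base)
link 0: phi[0] = 185 = 185 deg
  cos(185 deg) = -0.9962, sin(185 deg) = -0.0872
  joint[1] = (0.0000, 0.0000) + 11.8 * (-0.9962, -0.0872) = (0.0000 + -11.7551, 0.0000 + -1.0284) = (-11.7551, -1.0284)
link 1: phi[1] = 185 + 165 = 350 deg
  cos(350 deg) = 0.9848, sin(350 deg) = -0.1736
  joint[2] = (-11.7551, -1.0284) + 6.6 * (0.9848, -0.1736) = (-11.7551 + 6.4997, -1.0284 + -1.1461) = (-5.2554, -2.1745)
End effector: (-5.2554, -2.1745)

Answer: -5.2554 -2.1745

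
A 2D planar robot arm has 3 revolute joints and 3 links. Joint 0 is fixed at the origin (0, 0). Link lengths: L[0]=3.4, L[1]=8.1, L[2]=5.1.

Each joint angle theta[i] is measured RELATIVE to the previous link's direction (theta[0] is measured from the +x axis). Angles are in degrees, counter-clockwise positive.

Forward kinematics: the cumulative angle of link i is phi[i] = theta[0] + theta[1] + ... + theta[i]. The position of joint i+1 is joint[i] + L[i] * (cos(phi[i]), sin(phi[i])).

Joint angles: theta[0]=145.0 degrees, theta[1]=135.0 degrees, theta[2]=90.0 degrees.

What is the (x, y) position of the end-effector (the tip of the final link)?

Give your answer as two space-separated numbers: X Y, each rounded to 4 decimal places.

Answer: 3.6440 -5.1412

Derivation:
joint[0] = (0.0000, 0.0000)  (base)
link 0: phi[0] = 145 = 145 deg
  cos(145 deg) = -0.8192, sin(145 deg) = 0.5736
  joint[1] = (0.0000, 0.0000) + 3.4 * (-0.8192, 0.5736) = (0.0000 + -2.7851, 0.0000 + 1.9502) = (-2.7851, 1.9502)
link 1: phi[1] = 145 + 135 = 280 deg
  cos(280 deg) = 0.1736, sin(280 deg) = -0.9848
  joint[2] = (-2.7851, 1.9502) + 8.1 * (0.1736, -0.9848) = (-2.7851 + 1.4066, 1.9502 + -7.9769) = (-1.3786, -6.0268)
link 2: phi[2] = 145 + 135 + 90 = 370 deg
  cos(370 deg) = 0.9848, sin(370 deg) = 0.1736
  joint[3] = (-1.3786, -6.0268) + 5.1 * (0.9848, 0.1736) = (-1.3786 + 5.0225, -6.0268 + 0.8856) = (3.6440, -5.1412)
End effector: (3.6440, -5.1412)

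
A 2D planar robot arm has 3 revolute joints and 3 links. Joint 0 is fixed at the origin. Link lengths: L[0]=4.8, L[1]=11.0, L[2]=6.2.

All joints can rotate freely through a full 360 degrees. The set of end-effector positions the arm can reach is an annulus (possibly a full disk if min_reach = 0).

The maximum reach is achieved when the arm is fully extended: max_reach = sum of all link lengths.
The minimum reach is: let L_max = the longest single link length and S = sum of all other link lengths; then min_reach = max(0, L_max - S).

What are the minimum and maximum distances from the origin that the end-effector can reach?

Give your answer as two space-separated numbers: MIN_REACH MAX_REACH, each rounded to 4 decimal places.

Link lengths: [4.8, 11.0, 6.2]
max_reach = 4.8 + 11 + 6.2 = 22
L_max = max([4.8, 11.0, 6.2]) = 11
S (sum of others) = 22 - 11 = 11
min_reach = max(0, 11 - 11) = max(0, 0) = 0

Answer: 0.0000 22.0000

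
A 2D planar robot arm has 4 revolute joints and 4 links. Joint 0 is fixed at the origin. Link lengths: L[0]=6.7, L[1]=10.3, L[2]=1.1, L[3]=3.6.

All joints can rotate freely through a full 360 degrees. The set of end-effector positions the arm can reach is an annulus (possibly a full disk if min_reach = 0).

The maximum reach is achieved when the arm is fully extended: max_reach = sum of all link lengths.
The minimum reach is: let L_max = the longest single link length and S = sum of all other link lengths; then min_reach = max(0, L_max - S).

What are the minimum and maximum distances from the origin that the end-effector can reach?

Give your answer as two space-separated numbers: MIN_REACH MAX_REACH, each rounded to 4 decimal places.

Link lengths: [6.7, 10.3, 1.1, 3.6]
max_reach = 6.7 + 10.3 + 1.1 + 3.6 = 21.7
L_max = max([6.7, 10.3, 1.1, 3.6]) = 10.3
S (sum of others) = 21.7 - 10.3 = 11.4
min_reach = max(0, 10.3 - 11.4) = max(0, -1.1) = 0

Answer: 0.0000 21.7000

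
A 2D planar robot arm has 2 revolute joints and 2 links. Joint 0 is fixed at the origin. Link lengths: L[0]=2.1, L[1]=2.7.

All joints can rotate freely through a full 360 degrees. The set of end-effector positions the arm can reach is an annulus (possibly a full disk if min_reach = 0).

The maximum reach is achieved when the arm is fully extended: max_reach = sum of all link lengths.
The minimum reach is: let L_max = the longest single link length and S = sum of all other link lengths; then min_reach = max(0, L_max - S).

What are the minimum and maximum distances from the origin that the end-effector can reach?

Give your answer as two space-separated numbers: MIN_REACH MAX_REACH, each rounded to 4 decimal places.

Answer: 0.6000 4.8000

Derivation:
Link lengths: [2.1, 2.7]
max_reach = 2.1 + 2.7 = 4.8
L_max = max([2.1, 2.7]) = 2.7
S (sum of others) = 4.8 - 2.7 = 2.1
min_reach = max(0, 2.7 - 2.1) = max(0, 0.6) = 0.6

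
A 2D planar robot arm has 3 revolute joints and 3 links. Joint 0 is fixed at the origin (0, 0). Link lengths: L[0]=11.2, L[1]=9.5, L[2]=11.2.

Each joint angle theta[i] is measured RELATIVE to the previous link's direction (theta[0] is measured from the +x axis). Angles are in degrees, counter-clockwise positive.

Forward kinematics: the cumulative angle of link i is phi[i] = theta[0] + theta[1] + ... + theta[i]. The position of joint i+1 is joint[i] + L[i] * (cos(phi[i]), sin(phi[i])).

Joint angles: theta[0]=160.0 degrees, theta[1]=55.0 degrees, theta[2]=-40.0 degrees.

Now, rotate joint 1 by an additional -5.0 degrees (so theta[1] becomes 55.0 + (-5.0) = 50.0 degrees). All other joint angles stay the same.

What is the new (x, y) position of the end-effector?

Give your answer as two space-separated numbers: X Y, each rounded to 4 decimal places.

Answer: -29.7816 1.0255

Derivation:
joint[0] = (0.0000, 0.0000)  (base)
link 0: phi[0] = 160 = 160 deg
  cos(160 deg) = -0.9397, sin(160 deg) = 0.3420
  joint[1] = (0.0000, 0.0000) + 11.2 * (-0.9397, 0.3420) = (0.0000 + -10.5246, 0.0000 + 3.8306) = (-10.5246, 3.8306)
link 1: phi[1] = 160 + 50 = 210 deg
  cos(210 deg) = -0.8660, sin(210 deg) = -0.5000
  joint[2] = (-10.5246, 3.8306) + 9.5 * (-0.8660, -0.5000) = (-10.5246 + -8.2272, 3.8306 + -4.7500) = (-18.7518, -0.9194)
link 2: phi[2] = 160 + 50 + -40 = 170 deg
  cos(170 deg) = -0.9848, sin(170 deg) = 0.1736
  joint[3] = (-18.7518, -0.9194) + 11.2 * (-0.9848, 0.1736) = (-18.7518 + -11.0298, -0.9194 + 1.9449) = (-29.7816, 1.0255)
End effector: (-29.7816, 1.0255)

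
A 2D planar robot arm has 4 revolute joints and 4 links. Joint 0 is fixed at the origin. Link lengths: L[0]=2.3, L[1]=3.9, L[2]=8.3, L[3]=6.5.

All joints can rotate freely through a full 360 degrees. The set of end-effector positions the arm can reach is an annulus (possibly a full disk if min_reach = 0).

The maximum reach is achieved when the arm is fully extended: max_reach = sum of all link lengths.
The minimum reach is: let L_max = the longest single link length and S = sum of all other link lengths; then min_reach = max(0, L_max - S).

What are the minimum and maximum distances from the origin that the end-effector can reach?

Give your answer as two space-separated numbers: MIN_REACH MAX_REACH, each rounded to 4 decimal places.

Answer: 0.0000 21.0000

Derivation:
Link lengths: [2.3, 3.9, 8.3, 6.5]
max_reach = 2.3 + 3.9 + 8.3 + 6.5 = 21
L_max = max([2.3, 3.9, 8.3, 6.5]) = 8.3
S (sum of others) = 21 - 8.3 = 12.7
min_reach = max(0, 8.3 - 12.7) = max(0, -4.4) = 0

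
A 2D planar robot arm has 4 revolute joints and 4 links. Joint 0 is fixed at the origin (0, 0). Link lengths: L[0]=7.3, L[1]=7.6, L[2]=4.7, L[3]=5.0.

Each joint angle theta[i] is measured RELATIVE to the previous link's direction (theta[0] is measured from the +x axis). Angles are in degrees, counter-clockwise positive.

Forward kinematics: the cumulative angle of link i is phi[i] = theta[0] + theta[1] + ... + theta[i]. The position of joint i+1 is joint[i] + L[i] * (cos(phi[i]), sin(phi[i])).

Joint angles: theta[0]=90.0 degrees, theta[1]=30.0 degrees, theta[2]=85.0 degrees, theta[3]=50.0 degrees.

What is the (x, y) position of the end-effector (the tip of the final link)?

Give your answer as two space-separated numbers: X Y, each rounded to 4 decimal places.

Answer: -9.3537 7.0659

Derivation:
joint[0] = (0.0000, 0.0000)  (base)
link 0: phi[0] = 90 = 90 deg
  cos(90 deg) = 0.0000, sin(90 deg) = 1.0000
  joint[1] = (0.0000, 0.0000) + 7.3 * (0.0000, 1.0000) = (0.0000 + 0.0000, 0.0000 + 7.3000) = (0.0000, 7.3000)
link 1: phi[1] = 90 + 30 = 120 deg
  cos(120 deg) = -0.5000, sin(120 deg) = 0.8660
  joint[2] = (0.0000, 7.3000) + 7.6 * (-0.5000, 0.8660) = (0.0000 + -3.8000, 7.3000 + 6.5818) = (-3.8000, 13.8818)
link 2: phi[2] = 90 + 30 + 85 = 205 deg
  cos(205 deg) = -0.9063, sin(205 deg) = -0.4226
  joint[3] = (-3.8000, 13.8818) + 4.7 * (-0.9063, -0.4226) = (-3.8000 + -4.2596, 13.8818 + -1.9863) = (-8.0596, 11.8955)
link 3: phi[3] = 90 + 30 + 85 + 50 = 255 deg
  cos(255 deg) = -0.2588, sin(255 deg) = -0.9659
  joint[4] = (-8.0596, 11.8955) + 5 * (-0.2588, -0.9659) = (-8.0596 + -1.2941, 11.8955 + -4.8296) = (-9.3537, 7.0659)
End effector: (-9.3537, 7.0659)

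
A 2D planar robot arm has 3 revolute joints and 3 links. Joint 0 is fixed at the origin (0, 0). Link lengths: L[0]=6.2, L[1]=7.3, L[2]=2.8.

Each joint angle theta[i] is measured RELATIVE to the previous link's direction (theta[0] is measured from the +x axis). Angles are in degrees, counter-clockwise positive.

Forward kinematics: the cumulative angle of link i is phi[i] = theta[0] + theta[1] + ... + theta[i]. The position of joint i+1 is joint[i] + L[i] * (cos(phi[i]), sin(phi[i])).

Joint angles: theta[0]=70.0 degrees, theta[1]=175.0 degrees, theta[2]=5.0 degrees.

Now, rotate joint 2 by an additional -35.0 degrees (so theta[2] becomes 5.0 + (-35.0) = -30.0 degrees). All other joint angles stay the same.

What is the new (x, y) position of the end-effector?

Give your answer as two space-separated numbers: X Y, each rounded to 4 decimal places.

Answer: -3.2582 -2.3960

Derivation:
joint[0] = (0.0000, 0.0000)  (base)
link 0: phi[0] = 70 = 70 deg
  cos(70 deg) = 0.3420, sin(70 deg) = 0.9397
  joint[1] = (0.0000, 0.0000) + 6.2 * (0.3420, 0.9397) = (0.0000 + 2.1205, 0.0000 + 5.8261) = (2.1205, 5.8261)
link 1: phi[1] = 70 + 175 = 245 deg
  cos(245 deg) = -0.4226, sin(245 deg) = -0.9063
  joint[2] = (2.1205, 5.8261) + 7.3 * (-0.4226, -0.9063) = (2.1205 + -3.0851, 5.8261 + -6.6160) = (-0.9646, -0.7900)
link 2: phi[2] = 70 + 175 + -30 = 215 deg
  cos(215 deg) = -0.8192, sin(215 deg) = -0.5736
  joint[3] = (-0.9646, -0.7900) + 2.8 * (-0.8192, -0.5736) = (-0.9646 + -2.2936, -0.7900 + -1.6060) = (-3.2582, -2.3960)
End effector: (-3.2582, -2.3960)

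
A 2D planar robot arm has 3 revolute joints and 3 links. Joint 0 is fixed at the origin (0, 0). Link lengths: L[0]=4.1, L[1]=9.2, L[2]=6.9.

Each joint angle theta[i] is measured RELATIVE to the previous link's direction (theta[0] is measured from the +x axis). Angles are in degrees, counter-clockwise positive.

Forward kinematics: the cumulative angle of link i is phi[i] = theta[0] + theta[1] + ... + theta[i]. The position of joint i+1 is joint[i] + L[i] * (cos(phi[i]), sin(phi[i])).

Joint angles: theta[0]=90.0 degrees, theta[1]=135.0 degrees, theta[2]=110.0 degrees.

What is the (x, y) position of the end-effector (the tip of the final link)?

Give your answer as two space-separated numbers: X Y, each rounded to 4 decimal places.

Answer: -0.2519 -5.3214

Derivation:
joint[0] = (0.0000, 0.0000)  (base)
link 0: phi[0] = 90 = 90 deg
  cos(90 deg) = 0.0000, sin(90 deg) = 1.0000
  joint[1] = (0.0000, 0.0000) + 4.1 * (0.0000, 1.0000) = (0.0000 + 0.0000, 0.0000 + 4.1000) = (0.0000, 4.1000)
link 1: phi[1] = 90 + 135 = 225 deg
  cos(225 deg) = -0.7071, sin(225 deg) = -0.7071
  joint[2] = (0.0000, 4.1000) + 9.2 * (-0.7071, -0.7071) = (0.0000 + -6.5054, 4.1000 + -6.5054) = (-6.5054, -2.4054)
link 2: phi[2] = 90 + 135 + 110 = 335 deg
  cos(335 deg) = 0.9063, sin(335 deg) = -0.4226
  joint[3] = (-6.5054, -2.4054) + 6.9 * (0.9063, -0.4226) = (-6.5054 + 6.2535, -2.4054 + -2.9161) = (-0.2519, -5.3214)
End effector: (-0.2519, -5.3214)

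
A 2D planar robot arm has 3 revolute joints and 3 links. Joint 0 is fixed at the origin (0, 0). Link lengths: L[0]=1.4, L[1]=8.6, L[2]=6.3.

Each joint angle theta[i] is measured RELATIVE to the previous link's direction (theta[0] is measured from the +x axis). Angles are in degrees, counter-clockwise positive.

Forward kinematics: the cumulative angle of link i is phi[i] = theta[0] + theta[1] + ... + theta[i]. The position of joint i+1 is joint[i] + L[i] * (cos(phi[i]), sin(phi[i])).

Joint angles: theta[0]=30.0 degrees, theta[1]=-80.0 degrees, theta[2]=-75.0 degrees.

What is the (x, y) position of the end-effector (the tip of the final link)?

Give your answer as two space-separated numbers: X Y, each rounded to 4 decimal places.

Answer: 3.1269 -11.0486

Derivation:
joint[0] = (0.0000, 0.0000)  (base)
link 0: phi[0] = 30 = 30 deg
  cos(30 deg) = 0.8660, sin(30 deg) = 0.5000
  joint[1] = (0.0000, 0.0000) + 1.4 * (0.8660, 0.5000) = (0.0000 + 1.2124, 0.0000 + 0.7000) = (1.2124, 0.7000)
link 1: phi[1] = 30 + -80 = -50 deg
  cos(-50 deg) = 0.6428, sin(-50 deg) = -0.7660
  joint[2] = (1.2124, 0.7000) + 8.6 * (0.6428, -0.7660) = (1.2124 + 5.5280, 0.7000 + -6.5880) = (6.7404, -5.8880)
link 2: phi[2] = 30 + -80 + -75 = -125 deg
  cos(-125 deg) = -0.5736, sin(-125 deg) = -0.8192
  joint[3] = (6.7404, -5.8880) + 6.3 * (-0.5736, -0.8192) = (6.7404 + -3.6135, -5.8880 + -5.1607) = (3.1269, -11.0486)
End effector: (3.1269, -11.0486)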